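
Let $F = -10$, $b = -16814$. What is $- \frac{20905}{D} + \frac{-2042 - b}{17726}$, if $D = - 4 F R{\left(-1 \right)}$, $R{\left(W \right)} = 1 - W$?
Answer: $- \frac{36938027}{141808} \approx -260.48$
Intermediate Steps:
$D = 80$ ($D = \left(-4\right) \left(-10\right) \left(1 - -1\right) = 40 \left(1 + 1\right) = 40 \cdot 2 = 80$)
$- \frac{20905}{D} + \frac{-2042 - b}{17726} = - \frac{20905}{80} + \frac{-2042 - -16814}{17726} = \left(-20905\right) \frac{1}{80} + \left(-2042 + 16814\right) \frac{1}{17726} = - \frac{4181}{16} + 14772 \cdot \frac{1}{17726} = - \frac{4181}{16} + \frac{7386}{8863} = - \frac{36938027}{141808}$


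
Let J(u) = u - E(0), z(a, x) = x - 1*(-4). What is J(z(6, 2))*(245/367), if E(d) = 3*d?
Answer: 1470/367 ≈ 4.0054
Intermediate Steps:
z(a, x) = 4 + x (z(a, x) = x + 4 = 4 + x)
J(u) = u (J(u) = u - 3*0 = u - 1*0 = u + 0 = u)
J(z(6, 2))*(245/367) = (4 + 2)*(245/367) = 6*(245*(1/367)) = 6*(245/367) = 1470/367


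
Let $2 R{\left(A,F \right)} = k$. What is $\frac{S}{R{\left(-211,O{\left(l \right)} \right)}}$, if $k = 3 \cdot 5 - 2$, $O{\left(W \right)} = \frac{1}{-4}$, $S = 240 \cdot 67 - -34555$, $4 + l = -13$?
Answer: $7790$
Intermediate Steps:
$l = -17$ ($l = -4 - 13 = -17$)
$S = 50635$ ($S = 16080 + 34555 = 50635$)
$O{\left(W \right)} = - \frac{1}{4}$
$k = 13$ ($k = 15 - 2 = 13$)
$R{\left(A,F \right)} = \frac{13}{2}$ ($R{\left(A,F \right)} = \frac{1}{2} \cdot 13 = \frac{13}{2}$)
$\frac{S}{R{\left(-211,O{\left(l \right)} \right)}} = \frac{50635}{\frac{13}{2}} = 50635 \cdot \frac{2}{13} = 7790$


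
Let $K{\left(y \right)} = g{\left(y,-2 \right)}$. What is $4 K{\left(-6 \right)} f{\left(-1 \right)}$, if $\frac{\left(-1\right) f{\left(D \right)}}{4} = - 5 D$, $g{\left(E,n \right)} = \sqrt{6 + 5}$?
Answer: $- 80 \sqrt{11} \approx -265.33$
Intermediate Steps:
$g{\left(E,n \right)} = \sqrt{11}$
$K{\left(y \right)} = \sqrt{11}$
$f{\left(D \right)} = 20 D$ ($f{\left(D \right)} = - 4 \left(- 5 D\right) = 20 D$)
$4 K{\left(-6 \right)} f{\left(-1 \right)} = 4 \sqrt{11} \cdot 20 \left(-1\right) = 4 \sqrt{11} \left(-20\right) = - 80 \sqrt{11}$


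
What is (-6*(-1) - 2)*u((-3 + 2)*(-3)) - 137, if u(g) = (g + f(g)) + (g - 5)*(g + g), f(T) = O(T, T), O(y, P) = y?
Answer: -161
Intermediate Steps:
f(T) = T
u(g) = 2*g + 2*g*(-5 + g) (u(g) = (g + g) + (g - 5)*(g + g) = 2*g + (-5 + g)*(2*g) = 2*g + 2*g*(-5 + g))
(-6*(-1) - 2)*u((-3 + 2)*(-3)) - 137 = (-6*(-1) - 2)*(2*((-3 + 2)*(-3))*(-4 + (-3 + 2)*(-3))) - 137 = (6 - 2)*(2*(-1*(-3))*(-4 - 1*(-3))) - 137 = 4*(2*3*(-4 + 3)) - 137 = 4*(2*3*(-1)) - 137 = 4*(-6) - 137 = -24 - 137 = -161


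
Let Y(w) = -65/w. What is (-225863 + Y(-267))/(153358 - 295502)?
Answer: 15076339/9488112 ≈ 1.5890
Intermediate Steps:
(-225863 + Y(-267))/(153358 - 295502) = (-225863 - 65/(-267))/(153358 - 295502) = (-225863 - 65*(-1/267))/(-142144) = (-225863 + 65/267)*(-1/142144) = -60305356/267*(-1/142144) = 15076339/9488112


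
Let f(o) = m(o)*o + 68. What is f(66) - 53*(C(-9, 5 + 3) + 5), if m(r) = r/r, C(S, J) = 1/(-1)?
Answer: -78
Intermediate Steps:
C(S, J) = -1
m(r) = 1
f(o) = 68 + o (f(o) = 1*o + 68 = o + 68 = 68 + o)
f(66) - 53*(C(-9, 5 + 3) + 5) = (68 + 66) - 53*(-1 + 5) = 134 - 53*4 = 134 - 212 = -78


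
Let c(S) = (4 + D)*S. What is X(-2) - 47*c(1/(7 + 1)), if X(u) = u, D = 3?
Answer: -345/8 ≈ -43.125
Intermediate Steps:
c(S) = 7*S (c(S) = (4 + 3)*S = 7*S)
X(-2) - 47*c(1/(7 + 1)) = -2 - 329/(7 + 1) = -2 - 329/8 = -345/8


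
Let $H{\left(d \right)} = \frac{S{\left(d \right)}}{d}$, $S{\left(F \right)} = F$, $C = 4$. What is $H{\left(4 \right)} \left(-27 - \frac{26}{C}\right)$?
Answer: $- \frac{67}{2} \approx -33.5$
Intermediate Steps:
$H{\left(d \right)} = 1$ ($H{\left(d \right)} = \frac{d}{d} = 1$)
$H{\left(4 \right)} \left(-27 - \frac{26}{C}\right) = 1 \left(-27 - \frac{26}{4}\right) = 1 \left(-27 - 26 \cdot \frac{1}{4}\right) = 1 \left(-27 - \frac{13}{2}\right) = 1 \left(- \frac{67}{2}\right) = - \frac{67}{2}$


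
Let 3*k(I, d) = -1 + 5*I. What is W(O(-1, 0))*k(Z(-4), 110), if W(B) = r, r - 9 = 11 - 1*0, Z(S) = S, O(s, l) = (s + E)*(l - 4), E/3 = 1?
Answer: -140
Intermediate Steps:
E = 3 (E = 3*1 = 3)
O(s, l) = (-4 + l)*(3 + s) (O(s, l) = (s + 3)*(l - 4) = (3 + s)*(-4 + l) = (-4 + l)*(3 + s))
r = 20 (r = 9 + (11 - 1*0) = 9 + (11 + 0) = 9 + 11 = 20)
k(I, d) = -1/3 + 5*I/3 (k(I, d) = (-1 + 5*I)/3 = -1/3 + 5*I/3)
W(B) = 20
W(O(-1, 0))*k(Z(-4), 110) = 20*(-1/3 + (5/3)*(-4)) = 20*(-1/3 - 20/3) = 20*(-7) = -140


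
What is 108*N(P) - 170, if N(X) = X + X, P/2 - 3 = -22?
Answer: -8378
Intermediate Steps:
P = -38 (P = 6 + 2*(-22) = 6 - 44 = -38)
N(X) = 2*X
108*N(P) - 170 = 108*(2*(-38)) - 170 = 108*(-76) - 170 = -8208 - 170 = -8378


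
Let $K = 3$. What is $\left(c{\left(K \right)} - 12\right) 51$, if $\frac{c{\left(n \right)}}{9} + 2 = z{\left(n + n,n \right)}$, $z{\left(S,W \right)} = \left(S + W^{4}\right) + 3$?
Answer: $39780$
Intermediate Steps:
$z{\left(S,W \right)} = 3 + S + W^{4}$
$c{\left(n \right)} = 9 + 9 n^{4} + 18 n$ ($c{\left(n \right)} = -18 + 9 \left(3 + \left(n + n\right) + n^{4}\right) = -18 + 9 \left(3 + 2 n + n^{4}\right) = -18 + 9 \left(3 + n^{4} + 2 n\right) = -18 + \left(27 + 9 n^{4} + 18 n\right) = 9 + 9 n^{4} + 18 n$)
$\left(c{\left(K \right)} - 12\right) 51 = \left(\left(9 + 9 \cdot 3^{4} + 18 \cdot 3\right) - 12\right) 51 = \left(\left(9 + 9 \cdot 81 + 54\right) - 12\right) 51 = \left(\left(9 + 729 + 54\right) - 12\right) 51 = \left(792 - 12\right) 51 = 780 \cdot 51 = 39780$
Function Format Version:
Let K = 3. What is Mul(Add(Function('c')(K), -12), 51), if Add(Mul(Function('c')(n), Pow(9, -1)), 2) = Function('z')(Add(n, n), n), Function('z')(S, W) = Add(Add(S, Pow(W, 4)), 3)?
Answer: 39780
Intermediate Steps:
Function('z')(S, W) = Add(3, S, Pow(W, 4))
Function('c')(n) = Add(9, Mul(9, Pow(n, 4)), Mul(18, n)) (Function('c')(n) = Add(-18, Mul(9, Add(3, Add(n, n), Pow(n, 4)))) = Add(-18, Mul(9, Add(3, Mul(2, n), Pow(n, 4)))) = Add(-18, Mul(9, Add(3, Pow(n, 4), Mul(2, n)))) = Add(-18, Add(27, Mul(9, Pow(n, 4)), Mul(18, n))) = Add(9, Mul(9, Pow(n, 4)), Mul(18, n)))
Mul(Add(Function('c')(K), -12), 51) = Mul(Add(Add(9, Mul(9, Pow(3, 4)), Mul(18, 3)), -12), 51) = Mul(Add(Add(9, Mul(9, 81), 54), -12), 51) = Mul(Add(Add(9, 729, 54), -12), 51) = Mul(Add(792, -12), 51) = Mul(780, 51) = 39780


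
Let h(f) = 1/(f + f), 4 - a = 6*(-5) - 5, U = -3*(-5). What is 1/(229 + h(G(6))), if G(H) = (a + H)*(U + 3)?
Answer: 1620/370981 ≈ 0.0043668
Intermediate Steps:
U = 15
a = 39 (a = 4 - (6*(-5) - 5) = 4 - (-30 - 5) = 4 - 1*(-35) = 4 + 35 = 39)
G(H) = 702 + 18*H (G(H) = (39 + H)*(15 + 3) = (39 + H)*18 = 702 + 18*H)
h(f) = 1/(2*f)
1/(229 + h(G(6))) = 1/(229 + 1/(2*(702 + 18*6))) = 1/(229 + 1/(2*(702 + 108))) = 1/(229 + (1/2)/810) = 1/(229 + (1/2)*(1/810)) = 1/(229 + 1/1620) = 1/(370981/1620) = 1620/370981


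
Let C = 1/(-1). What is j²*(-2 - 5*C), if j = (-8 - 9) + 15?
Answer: 12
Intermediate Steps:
C = -1
j = -2 (j = -17 + 15 = -2)
j²*(-2 - 5*C) = (-2)²*(-2 - 5*(-1)) = 4*(-2 + 5) = 4*3 = 12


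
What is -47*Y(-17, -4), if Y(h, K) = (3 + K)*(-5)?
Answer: -235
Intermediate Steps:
Y(h, K) = -15 - 5*K
-47*Y(-17, -4) = -47*(-15 - 5*(-4)) = -47*(-15 + 20) = -47*5 = -235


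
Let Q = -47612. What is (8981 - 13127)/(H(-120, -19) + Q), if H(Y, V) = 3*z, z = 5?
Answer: 4146/47597 ≈ 0.087106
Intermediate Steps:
H(Y, V) = 15 (H(Y, V) = 3*5 = 15)
(8981 - 13127)/(H(-120, -19) + Q) = (8981 - 13127)/(15 - 47612) = -4146/(-47597) = -4146*(-1/47597) = 4146/47597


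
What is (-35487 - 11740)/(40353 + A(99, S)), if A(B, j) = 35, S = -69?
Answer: -47227/40388 ≈ -1.1693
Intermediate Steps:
(-35487 - 11740)/(40353 + A(99, S)) = (-35487 - 11740)/(40353 + 35) = -47227/40388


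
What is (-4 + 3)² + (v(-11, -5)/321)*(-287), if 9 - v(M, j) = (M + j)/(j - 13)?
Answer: -18062/2889 ≈ -6.2520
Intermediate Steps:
v(M, j) = 9 - (M + j)/(-13 + j) (v(M, j) = 9 - (M + j)/(j - 13) = 9 - (M + j)/(-13 + j))
(-4 + 3)² + (v(-11, -5)/321)*(-287) = (-4 + 3)² + (((-117 - 1*(-11) + 8*(-5))/(-13 - 5))/321)*(-287) = (-1)² + (((-117 + 11 - 40)/(-18))*(1/321))*(-287) = 1 + (-1/18*(-146)*(1/321))*(-287) = 1 + ((73/9)*(1/321))*(-287) = 1 + (73/2889)*(-287) = 1 - 20951/2889 = -18062/2889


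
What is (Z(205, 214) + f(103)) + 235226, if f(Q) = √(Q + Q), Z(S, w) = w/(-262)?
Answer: 30814499/131 + √206 ≈ 2.3524e+5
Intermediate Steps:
Z(S, w) = -w/262 (Z(S, w) = w*(-1/262) = -w/262)
f(Q) = √2*√Q (f(Q) = √(2*Q) = √2*√Q)
(Z(205, 214) + f(103)) + 235226 = (-1/262*214 + √2*√103) + 235226 = (-107/131 + √206) + 235226 = 30814499/131 + √206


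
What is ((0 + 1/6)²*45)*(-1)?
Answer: -5/4 ≈ -1.2500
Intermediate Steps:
((0 + 1/6)²*45)*(-1) = ((0 + 1*(⅙))²*45)*(-1) = ((0 + ⅙)²*45)*(-1) = ((⅙)²*45)*(-1) = ((1/36)*45)*(-1) = (5/4)*(-1) = -5/4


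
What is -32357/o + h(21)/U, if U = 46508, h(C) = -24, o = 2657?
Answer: -376230781/30892939 ≈ -12.179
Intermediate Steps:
-32357/o + h(21)/U = -32357/2657 - 24/46508 = -32357*1/2657 - 24*1/46508 = -32357/2657 - 6/11627 = -376230781/30892939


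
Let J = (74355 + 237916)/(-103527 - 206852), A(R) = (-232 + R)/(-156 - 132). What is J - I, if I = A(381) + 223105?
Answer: -19943210444537/89389152 ≈ -2.2311e+5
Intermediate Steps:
A(R) = 29/36 - R/288 (A(R) = (-232 + R)/(-288) = (-232 + R)*(-1/288) = 29/36 - R/288)
I = 64254091/288 (I = (29/36 - 1/288*381) + 223105 = (29/36 - 127/96) + 223105 = -149/288 + 223105 = 64254091/288 ≈ 2.2310e+5)
J = -312271/310379 (J = 312271/(-310379) = 312271*(-1/310379) = -312271/310379 ≈ -1.0061)
J - I = -312271/310379 - 1*64254091/288 = -312271/310379 - 64254091/288 = -19943210444537/89389152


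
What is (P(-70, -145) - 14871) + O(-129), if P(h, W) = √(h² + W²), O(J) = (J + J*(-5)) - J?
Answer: -14226 + 5*√1037 ≈ -14065.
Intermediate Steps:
O(J) = -5*J (O(J) = (J - 5*J) - J = -4*J - J = -5*J)
P(h, W) = √(W² + h²)
(P(-70, -145) - 14871) + O(-129) = (√((-145)² + (-70)²) - 14871) - 5*(-129) = (√(21025 + 4900) - 14871) + 645 = (√25925 - 14871) + 645 = (5*√1037 - 14871) + 645 = (-14871 + 5*√1037) + 645 = -14226 + 5*√1037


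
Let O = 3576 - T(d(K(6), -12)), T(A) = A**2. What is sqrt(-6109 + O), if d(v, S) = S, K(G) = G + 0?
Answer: I*sqrt(2677) ≈ 51.74*I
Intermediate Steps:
K(G) = G
O = 3432 (O = 3576 - 1*(-12)**2 = 3576 - 1*144 = 3576 - 144 = 3432)
sqrt(-6109 + O) = sqrt(-6109 + 3432) = sqrt(-2677) = I*sqrt(2677)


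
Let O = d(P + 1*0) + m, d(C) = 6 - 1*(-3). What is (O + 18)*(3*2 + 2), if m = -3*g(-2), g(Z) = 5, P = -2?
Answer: 96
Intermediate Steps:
d(C) = 9 (d(C) = 6 + 3 = 9)
m = -15 (m = -3*5 = -15)
O = -6 (O = 9 - 15 = -6)
(O + 18)*(3*2 + 2) = (-6 + 18)*(3*2 + 2) = 12*(6 + 2) = 12*8 = 96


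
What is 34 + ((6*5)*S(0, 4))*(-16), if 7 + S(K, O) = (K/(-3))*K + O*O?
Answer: -4286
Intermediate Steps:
S(K, O) = -7 + O² - K²/3 (S(K, O) = -7 + ((K/(-3))*K + O*O) = -7 + ((K*(-⅓))*K + O²) = -7 + ((-K/3)*K + O²) = -7 + (-K²/3 + O²) = -7 + (O² - K²/3) = -7 + O² - K²/3)
34 + ((6*5)*S(0, 4))*(-16) = 34 + ((6*5)*(-7 + 4² - ⅓*0²))*(-16) = 34 + (30*(-7 + 16 - ⅓*0))*(-16) = 34 + (30*(-7 + 16 + 0))*(-16) = 34 + (30*9)*(-16) = 34 + 270*(-16) = 34 - 4320 = -4286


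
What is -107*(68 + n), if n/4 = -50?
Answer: 14124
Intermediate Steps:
n = -200 (n = 4*(-50) = -200)
-107*(68 + n) = -107*(68 - 200) = -107*(-132) = -1*(-14124) = 14124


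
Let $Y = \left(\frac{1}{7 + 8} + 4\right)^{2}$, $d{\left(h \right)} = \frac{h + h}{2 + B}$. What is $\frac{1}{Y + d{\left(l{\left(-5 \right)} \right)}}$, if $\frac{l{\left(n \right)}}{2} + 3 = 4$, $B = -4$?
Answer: $\frac{225}{3271} \approx 0.068786$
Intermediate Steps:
$l{\left(n \right)} = 2$ ($l{\left(n \right)} = -6 + 2 \cdot 4 = -6 + 8 = 2$)
$d{\left(h \right)} = - h$ ($d{\left(h \right)} = \frac{h + h}{2 - 4} = \frac{2 h}{-2} = 2 h \left(- \frac{1}{2}\right) = - h$)
$Y = \frac{3721}{225}$ ($Y = \left(\frac{1}{15} + 4\right)^{2} = \left(\frac{61}{15}\right)^{2} = \frac{3721}{225} \approx 16.538$)
$\frac{1}{Y + d{\left(l{\left(-5 \right)} \right)}} = \frac{1}{\frac{3721}{225} - 2} = \frac{1}{\frac{3271}{225}} = \frac{225}{3271}$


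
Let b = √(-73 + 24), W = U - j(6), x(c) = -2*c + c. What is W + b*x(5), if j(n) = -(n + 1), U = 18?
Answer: 25 - 35*I ≈ 25.0 - 35.0*I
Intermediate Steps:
j(n) = -1 - n (j(n) = -(1 + n) = -1 - n)
x(c) = -c
W = 25 (W = 18 - (-1 - 1*6) = 18 - (-1 - 6) = 18 - 1*(-7) = 18 + 7 = 25)
b = 7*I (b = √(-49) = 7*I ≈ 7.0*I)
W + b*x(5) = 25 + (7*I)*(-1*5) = 25 + (7*I)*(-5) = 25 - 35*I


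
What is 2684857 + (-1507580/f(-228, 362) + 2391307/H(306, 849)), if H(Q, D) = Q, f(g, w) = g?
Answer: 15693636721/5814 ≈ 2.6993e+6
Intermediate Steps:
2684857 + (-1507580/f(-228, 362) + 2391307/H(306, 849)) = 2684857 + (-1507580/(-228) + 2391307/306) = 2684857 + (-1507580*(-1/228) + 2391307*(1/306)) = 2684857 + (376895/57 + 2391307/306) = 2684857 + 83878123/5814 = 15693636721/5814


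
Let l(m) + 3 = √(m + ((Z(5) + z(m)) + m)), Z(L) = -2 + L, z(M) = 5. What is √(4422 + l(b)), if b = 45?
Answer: √(4419 + 7*√2) ≈ 66.550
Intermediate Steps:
l(m) = -3 + √(8 + 2*m) (l(m) = -3 + √(m + (((-2 + 5) + 5) + m)) = -3 + √(m + ((3 + 5) + m)) = -3 + √(m + (8 + m)) = -3 + √(8 + 2*m))
√(4422 + l(b)) = √(4422 + (-3 + √(8 + 2*45))) = √(4422 + (-3 + √(8 + 90))) = √(4422 + (-3 + √98)) = √(4422 + (-3 + 7*√2)) = √(4419 + 7*√2)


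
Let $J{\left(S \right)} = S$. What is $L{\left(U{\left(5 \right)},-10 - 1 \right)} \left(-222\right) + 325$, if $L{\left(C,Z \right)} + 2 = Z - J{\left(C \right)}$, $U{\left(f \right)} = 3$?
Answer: $3877$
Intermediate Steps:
$L{\left(C,Z \right)} = -2 + Z - C$ ($L{\left(C,Z \right)} = -2 - \left(C - Z\right) = -2 + Z - C$)
$L{\left(U{\left(5 \right)},-10 - 1 \right)} \left(-222\right) + 325 = \left(-2 - 11 - 3\right) \left(-222\right) + 325 = \left(-16\right) \left(-222\right) + 325 = 3552 + 325 = 3877$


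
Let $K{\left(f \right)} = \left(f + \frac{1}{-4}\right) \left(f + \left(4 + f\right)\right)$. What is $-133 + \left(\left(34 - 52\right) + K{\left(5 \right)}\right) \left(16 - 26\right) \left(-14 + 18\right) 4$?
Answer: $-7893$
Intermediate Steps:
$K{\left(f \right)} = \left(4 + 2 f\right) \left(- \frac{1}{4} + f\right)$ ($K{\left(f \right)} = \left(f - \frac{1}{4}\right) \left(4 + 2 f\right) = \left(- \frac{1}{4} + f\right) \left(4 + 2 f\right) = \left(4 + 2 f\right) \left(- \frac{1}{4} + f\right)$)
$-133 + \left(\left(34 - 52\right) + K{\left(5 \right)}\right) \left(16 - 26\right) \left(-14 + 18\right) 4 = -133 + \left(\left(34 - 52\right) + \left(-1 + 2 \cdot 5^{2} + \frac{7}{2} \cdot 5\right)\right) \left(16 - 26\right) \left(-14 + 18\right) 4 = -133 + \left(-18 + \left(-1 + 2 \cdot 25 + \frac{35}{2}\right)\right) \left(-10\right) 4 \cdot 4 = -133 + \left(-18 + \left(-1 + 50 + \frac{35}{2}\right)\right) \left(\left(-40\right) 4\right) = -133 + \left(-18 + \frac{133}{2}\right) \left(-160\right) = -133 + \frac{97}{2} \left(-160\right) = -133 - 7760 = -7893$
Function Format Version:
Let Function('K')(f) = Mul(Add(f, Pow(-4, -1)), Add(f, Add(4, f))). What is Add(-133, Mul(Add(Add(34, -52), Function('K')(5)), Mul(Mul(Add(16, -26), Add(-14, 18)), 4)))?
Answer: -7893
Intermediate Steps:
Function('K')(f) = Mul(Add(4, Mul(2, f)), Add(Rational(-1, 4), f)) (Function('K')(f) = Mul(Add(f, Rational(-1, 4)), Add(4, Mul(2, f))) = Mul(Add(Rational(-1, 4), f), Add(4, Mul(2, f))) = Mul(Add(4, Mul(2, f)), Add(Rational(-1, 4), f)))
Add(-133, Mul(Add(Add(34, -52), Function('K')(5)), Mul(Mul(Add(16, -26), Add(-14, 18)), 4))) = Add(-133, Mul(Add(Add(34, -52), Add(-1, Mul(2, Pow(5, 2)), Mul(Rational(7, 2), 5))), Mul(Mul(Add(16, -26), Add(-14, 18)), 4))) = Add(-133, Mul(Add(-18, Add(-1, Mul(2, 25), Rational(35, 2))), Mul(Mul(-10, 4), 4))) = Add(-133, Mul(Add(-18, Add(-1, 50, Rational(35, 2))), Mul(-40, 4))) = Add(-133, Mul(Add(-18, Rational(133, 2)), -160)) = Add(-133, Mul(Rational(97, 2), -160)) = Add(-133, -7760) = -7893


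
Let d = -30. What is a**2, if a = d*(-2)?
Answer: 3600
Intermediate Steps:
a = 60 (a = -30*(-2) = 60)
a**2 = 60**2 = 3600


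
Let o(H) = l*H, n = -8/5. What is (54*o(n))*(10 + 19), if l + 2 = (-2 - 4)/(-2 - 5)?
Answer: 100224/35 ≈ 2863.5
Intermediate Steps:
n = -8/5 (n = -8*1/5 = -8/5 ≈ -1.6000)
l = -8/7 (l = -2 + (-2 - 4)/(-2 - 5) = -2 - 6/(-7) = -2 - 6*(-1/7) = -2 + 6/7 = -8/7 ≈ -1.1429)
o(H) = -8*H/7
(54*o(n))*(10 + 19) = (54*(-8/7*(-8/5)))*(10 + 19) = (54*(64/35))*29 = (3456/35)*29 = 100224/35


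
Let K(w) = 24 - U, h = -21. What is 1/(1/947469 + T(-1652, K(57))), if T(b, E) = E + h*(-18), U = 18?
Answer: 947469/363828097 ≈ 0.0026042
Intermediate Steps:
K(w) = 6 (K(w) = 24 - 1*18 = 24 - 18 = 6)
T(b, E) = 378 + E (T(b, E) = E - 21*(-18) = E + 378 = 378 + E)
1/(1/947469 + T(-1652, K(57))) = 1/(1/947469 + (378 + 6)) = 1/(1/947469 + 384) = 1/(363828097/947469) = 947469/363828097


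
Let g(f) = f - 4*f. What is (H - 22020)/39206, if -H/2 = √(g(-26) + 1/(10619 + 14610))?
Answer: -11010/19603 - √49647215627/494564087 ≈ -0.56210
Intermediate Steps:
g(f) = -3*f
H = -2*√49647215627/25229 (H = -2*√(-3*(-26) + 1/(10619 + 14610)) = -2*√(78 + 1/25229) = -2*√49647215627/25229 ≈ -17.664)
(H - 22020)/39206 = (-2*√49647215627/25229 - 22020)/39206 = (-22020 - 2*√49647215627/25229)*(1/39206) = -11010/19603 - √49647215627/494564087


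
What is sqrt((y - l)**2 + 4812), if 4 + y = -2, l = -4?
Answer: 4*sqrt(301) ≈ 69.397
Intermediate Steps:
y = -6 (y = -4 - 2 = -6)
sqrt((y - l)**2 + 4812) = sqrt((-6 - 1*(-4))**2 + 4812) = sqrt((-6 + 4)**2 + 4812) = sqrt((-2)**2 + 4812) = sqrt(4 + 4812) = sqrt(4816) = 4*sqrt(301)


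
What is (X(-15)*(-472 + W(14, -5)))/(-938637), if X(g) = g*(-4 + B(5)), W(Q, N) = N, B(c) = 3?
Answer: 795/104293 ≈ 0.0076228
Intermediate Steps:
X(g) = -g (X(g) = g*(-4 + 3) = g*(-1) = -g)
(X(-15)*(-472 + W(14, -5)))/(-938637) = ((-1*(-15))*(-472 - 5))/(-938637) = (15*(-477))*(-1/938637) = -7155*(-1/938637) = 795/104293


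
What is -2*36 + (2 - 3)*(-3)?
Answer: -69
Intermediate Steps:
-2*36 + (2 - 3)*(-3) = -72 - 1*(-3) = -72 + 3 = -69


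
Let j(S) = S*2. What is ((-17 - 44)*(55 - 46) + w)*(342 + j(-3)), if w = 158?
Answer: -131376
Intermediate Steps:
j(S) = 2*S
((-17 - 44)*(55 - 46) + w)*(342 + j(-3)) = ((-17 - 44)*(55 - 46) + 158)*(342 + 2*(-3)) = (-61*9 + 158)*(342 - 6) = (-549 + 158)*336 = -391*336 = -131376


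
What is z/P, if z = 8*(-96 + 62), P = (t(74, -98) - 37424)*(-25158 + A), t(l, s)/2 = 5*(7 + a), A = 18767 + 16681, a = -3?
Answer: 17/24042585 ≈ 7.0708e-7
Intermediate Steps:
A = 35448
t(l, s) = 40 (t(l, s) = 2*(5*(7 - 3)) = 2*(5*4) = 2*20 = 40)
P = -384681360 (P = (40 - 37424)*(-25158 + 35448) = -37384*10290 = -384681360)
z = -272 (z = 8*(-34) = -272)
z/P = -272/(-384681360) = -272*(-1/384681360) = 17/24042585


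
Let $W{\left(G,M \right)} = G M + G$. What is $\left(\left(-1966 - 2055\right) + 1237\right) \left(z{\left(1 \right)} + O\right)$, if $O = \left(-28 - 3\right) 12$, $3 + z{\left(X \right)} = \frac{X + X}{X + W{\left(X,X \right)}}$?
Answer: $1042144$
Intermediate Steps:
$W{\left(G,M \right)} = G + G M$
$z{\left(X \right)} = -3 + \frac{2 X}{X + X \left(1 + X\right)}$ ($z{\left(X \right)} = -3 + \frac{X + X}{X + X \left(1 + X\right)} = -3 + \frac{2 X}{X + X \left(1 + X\right)}$)
$O = -372$ ($O = \left(-31\right) 12 = -372$)
$\left(\left(-1966 - 2055\right) + 1237\right) \left(z{\left(1 \right)} + O\right) = \left(\left(-1966 - 2055\right) + 1237\right) \left(\frac{-4 - 3}{2 + 1} - 372\right) = \left(\left(-1966 - 2055\right) + 1237\right) \left(\frac{-4 - 3}{3} - 372\right) = \left(-4021 + 1237\right) \left(\frac{1}{3} \left(-7\right) - 372\right) = - 2784 \left(- \frac{7}{3} - 372\right) = \left(-2784\right) \left(- \frac{1123}{3}\right) = 1042144$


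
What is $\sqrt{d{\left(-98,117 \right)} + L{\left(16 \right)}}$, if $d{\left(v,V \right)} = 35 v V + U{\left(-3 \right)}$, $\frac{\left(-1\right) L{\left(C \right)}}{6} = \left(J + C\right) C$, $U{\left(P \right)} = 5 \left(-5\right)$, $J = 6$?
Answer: $i \sqrt{403447} \approx 635.17 i$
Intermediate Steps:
$U{\left(P \right)} = -25$
$L{\left(C \right)} = - 6 C \left(6 + C\right)$ ($L{\left(C \right)} = - 6 \left(6 + C\right) C = - 6 C \left(6 + C\right)$)
$d{\left(v,V \right)} = -25 + 35 V v$ ($d{\left(v,V \right)} = 35 v V - 25 = 35 V v - 25 = -25 + 35 V v$)
$\sqrt{d{\left(-98,117 \right)} + L{\left(16 \right)}} = \sqrt{\left(-25 + 35 \cdot 117 \left(-98\right)\right) - 96 \left(6 + 16\right)} = \sqrt{\left(-25 - 401310\right) - 96 \cdot 22} = \sqrt{-401335 - 2112} = \sqrt{-403447} = i \sqrt{403447}$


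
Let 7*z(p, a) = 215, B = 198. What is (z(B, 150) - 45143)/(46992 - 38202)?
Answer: -52631/10255 ≈ -5.1322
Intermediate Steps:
z(p, a) = 215/7 (z(p, a) = (⅐)*215 = 215/7)
(z(B, 150) - 45143)/(46992 - 38202) = (215/7 - 45143)/(46992 - 38202) = -315786/7/8790 = -315786/7*1/8790 = -52631/10255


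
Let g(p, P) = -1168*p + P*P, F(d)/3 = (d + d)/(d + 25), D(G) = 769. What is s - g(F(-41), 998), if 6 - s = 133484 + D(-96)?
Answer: -1112293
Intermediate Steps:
F(d) = 6*d/(25 + d) (F(d) = 3*((d + d)/(d + 25)) = 3*((2*d)/(25 + d)) = 3*(2*d/(25 + d)) = 6*d/(25 + d))
s = -134247 (s = 6 - (133484 + 769) = 6 - 1*134253 = 6 - 134253 = -134247)
g(p, P) = P² - 1168*p (g(p, P) = -1168*p + P² = P² - 1168*p)
s - g(F(-41), 998) = -134247 - (998² - 7008*(-41)/(25 - 41)) = -134247 - (996004 - 7008*(-41)/(-16)) = -134247 - (996004 - 7008*(-41)*(-1)/16) = -134247 - (996004 - 1168*123/8) = -134247 - (996004 - 17958) = -134247 - 1*978046 = -134247 - 978046 = -1112293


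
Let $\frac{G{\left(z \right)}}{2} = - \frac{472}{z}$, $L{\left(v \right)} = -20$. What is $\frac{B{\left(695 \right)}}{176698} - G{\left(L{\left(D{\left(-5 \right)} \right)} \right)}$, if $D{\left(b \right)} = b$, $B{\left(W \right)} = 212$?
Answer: $- \frac{20849834}{441745} \approx -47.199$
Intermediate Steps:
$G{\left(z \right)} = - \frac{944}{z}$ ($G{\left(z \right)} = 2 \left(- \frac{472}{z}\right) = - \frac{944}{z}$)
$\frac{B{\left(695 \right)}}{176698} - G{\left(L{\left(D{\left(-5 \right)} \right)} \right)} = \frac{212}{176698} - - \frac{944}{-20} = 212 \cdot \frac{1}{176698} - \left(-944\right) \left(- \frac{1}{20}\right) = \frac{106}{88349} - \frac{236}{5} = - \frac{20849834}{441745}$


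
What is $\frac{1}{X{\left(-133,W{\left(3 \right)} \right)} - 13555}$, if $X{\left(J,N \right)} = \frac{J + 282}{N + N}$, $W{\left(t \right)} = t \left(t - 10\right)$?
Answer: $- \frac{42}{569459} \approx -7.3754 \cdot 10^{-5}$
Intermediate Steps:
$W{\left(t \right)} = t \left(-10 + t\right)$
$X{\left(J,N \right)} = \frac{282 + J}{2 N}$
$\frac{1}{X{\left(-133,W{\left(3 \right)} \right)} - 13555} = \frac{1}{\frac{282 - 133}{2 \cdot 3 \left(-10 + 3\right)} - 13555} = \frac{1}{\frac{1}{2} \frac{1}{3 \left(-7\right)} 149 - 13555} = \frac{1}{\frac{1}{2} \frac{1}{-21} \cdot 149 - 13555} = \frac{1}{\frac{1}{2} \left(- \frac{1}{21}\right) 149 - 13555} = \frac{1}{- \frac{149}{42} - 13555} = \frac{1}{- \frac{569459}{42}} = - \frac{42}{569459}$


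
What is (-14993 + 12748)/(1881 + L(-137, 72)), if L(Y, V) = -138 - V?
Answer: -2245/1671 ≈ -1.3435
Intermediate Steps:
(-14993 + 12748)/(1881 + L(-137, 72)) = (-14993 + 12748)/(1881 + (-138 - 1*72)) = -2245/(1881 + (-138 - 72)) = -2245/(1881 - 210) = -2245/1671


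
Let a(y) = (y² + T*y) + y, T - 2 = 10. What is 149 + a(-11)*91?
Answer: -1853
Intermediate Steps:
T = 12 (T = 2 + 10 = 12)
a(y) = y² + 13*y (a(y) = (y² + 12*y) + y = y² + 13*y)
149 + a(-11)*91 = 149 - 11*(13 - 11)*91 = 149 - 11*2*91 = 149 - 22*91 = 149 - 2002 = -1853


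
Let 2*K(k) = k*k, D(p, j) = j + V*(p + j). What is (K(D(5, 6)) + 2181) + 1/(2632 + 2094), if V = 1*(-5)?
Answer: 7990485/2363 ≈ 3381.5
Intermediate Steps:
V = -5
D(p, j) = -5*p - 4*j (D(p, j) = j - 5*(p + j) = j - 5*(j + p) = j + (-5*j - 5*p) = -5*p - 4*j)
K(k) = k²/2 (K(k) = (k*k)/2 = k²/2)
(K(D(5, 6)) + 2181) + 1/(2632 + 2094) = ((-5*5 - 4*6)²/2 + 2181) + 1/(2632 + 2094) = ((-25 - 24)²/2 + 2181) + 1/4726 = ((½)*(-49)² + 2181) + 1/4726 = ((½)*2401 + 2181) + 1/4726 = (2401/2 + 2181) + 1/4726 = 6763/2 + 1/4726 = 7990485/2363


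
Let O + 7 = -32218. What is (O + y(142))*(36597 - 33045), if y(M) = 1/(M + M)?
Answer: -8126886312/71 ≈ -1.1446e+8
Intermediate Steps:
O = -32225 (O = -7 - 32218 = -32225)
y(M) = 1/(2*M)
(O + y(142))*(36597 - 33045) = (-32225 + (½)/142)*(36597 - 33045) = (-32225 + (½)*(1/142))*3552 = (-32225 + 1/284)*3552 = -9151899/284*3552 = -8126886312/71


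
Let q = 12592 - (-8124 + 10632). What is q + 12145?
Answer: 22229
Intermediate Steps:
q = 10084 (q = 12592 - 1*2508 = 12592 - 2508 = 10084)
q + 12145 = 10084 + 12145 = 22229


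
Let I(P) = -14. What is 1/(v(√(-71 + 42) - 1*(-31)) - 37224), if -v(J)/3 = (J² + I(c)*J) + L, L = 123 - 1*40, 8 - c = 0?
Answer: I/(3*(-12989*I + 48*√29)) ≈ -2.5653e-5 + 5.105e-7*I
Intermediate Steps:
c = 8 (c = 8 - 1*0 = 8 + 0 = 8)
L = 83 (L = 123 - 40 = 83)
v(J) = -249 - 3*J² + 42*J (v(J) = -3*((J² - 14*J) + 83) = -3*(83 + J² - 14*J) = -249 - 3*J² + 42*J)
1/(v(√(-71 + 42) - 1*(-31)) - 37224) = 1/((-249 - 3*(√(-71 + 42) - 1*(-31))² + 42*(√(-71 + 42) - 1*(-31))) - 37224) = 1/((-249 - 3*(√(-29) + 31)² + 42*(√(-29) + 31)) - 37224) = 1/((-249 - 3*(I*√29 + 31)² + 42*(I*√29 + 31)) - 37224) = 1/((-249 - 3*(31 + I*√29)² + 42*(31 + I*√29)) - 37224) = 1/((-249 - 3*(31 + I*√29)² + (1302 + 42*I*√29)) - 37224) = 1/((1053 - 3*(31 + I*√29)² + 42*I*√29) - 37224) = 1/(-36171 - 3*(31 + I*√29)² + 42*I*√29)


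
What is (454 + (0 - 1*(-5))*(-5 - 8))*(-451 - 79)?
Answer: -206170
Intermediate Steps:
(454 + (0 - 1*(-5))*(-5 - 8))*(-451 - 79) = (454 + (0 + 5)*(-13))*(-530) = (454 + 5*(-13))*(-530) = (454 - 65)*(-530) = 389*(-530) = -206170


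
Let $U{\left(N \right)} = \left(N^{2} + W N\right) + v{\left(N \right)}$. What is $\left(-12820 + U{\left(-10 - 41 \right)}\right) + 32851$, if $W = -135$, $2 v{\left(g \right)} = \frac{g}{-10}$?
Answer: $\frac{590391}{20} \approx 29520.0$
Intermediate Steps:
$v{\left(g \right)} = - \frac{g}{20}$ ($v{\left(g \right)} = \frac{g \frac{1}{-10}}{2} = \frac{g \left(- \frac{1}{10}\right)}{2} = \frac{\left(- \frac{1}{10}\right) g}{2} = - \frac{g}{20}$)
$U{\left(N \right)} = N^{2} - \frac{2701 N}{20}$ ($U{\left(N \right)} = \left(N^{2} - 135 N\right) - \frac{N}{20} = N^{2} - \frac{2701 N}{20}$)
$\left(-12820 + U{\left(-10 - 41 \right)}\right) + 32851 = \left(-12820 + \frac{\left(-10 - 41\right) \left(-2701 + 20 \left(-10 - 41\right)\right)}{20}\right) + 32851 = \left(-12820 + \frac{1}{20} \left(-51\right) \left(-2701 + 20 \left(-51\right)\right)\right) + 32851 = \left(-12820 + \frac{1}{20} \left(-51\right) \left(-2701 - 1020\right)\right) + 32851 = \left(-12820 + \frac{1}{20} \left(-51\right) \left(-3721\right)\right) + 32851 = \left(-12820 + \frac{189771}{20}\right) + 32851 = - \frac{66629}{20} + 32851 = \frac{590391}{20}$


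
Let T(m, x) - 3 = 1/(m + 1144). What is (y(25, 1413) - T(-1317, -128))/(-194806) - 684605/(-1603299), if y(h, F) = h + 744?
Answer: 22859705381809/54033481843962 ≈ 0.42307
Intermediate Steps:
y(h, F) = 744 + h
T(m, x) = 3 + 1/(1144 + m) (T(m, x) = 3 + 1/(m + 1144) = 3 + 1/(1144 + m))
(y(25, 1413) - T(-1317, -128))/(-194806) - 684605/(-1603299) = ((744 + 25) - (3433 + 3*(-1317))/(1144 - 1317))/(-194806) - 684605/(-1603299) = (769 - (3433 - 3951)/(-173))*(-1/194806) - 684605*(-1/1603299) = (769 - (-1)*(-518)/173)*(-1/194806) + 684605/1603299 = (769 - 1*518/173)*(-1/194806) + 684605/1603299 = (769 - 518/173)*(-1/194806) + 684605/1603299 = (132519/173)*(-1/194806) + 684605/1603299 = -132519/33701438 + 684605/1603299 = 22859705381809/54033481843962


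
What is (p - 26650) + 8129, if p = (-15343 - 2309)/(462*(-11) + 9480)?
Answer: -13578835/733 ≈ -18525.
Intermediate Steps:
p = -2942/733 (p = -17652/(-5082 + 9480) = -17652/4398 = -17652*1/4398 = -2942/733 ≈ -4.0136)
(p - 26650) + 8129 = (-2942/733 - 26650) + 8129 = -19537392/733 + 8129 = -13578835/733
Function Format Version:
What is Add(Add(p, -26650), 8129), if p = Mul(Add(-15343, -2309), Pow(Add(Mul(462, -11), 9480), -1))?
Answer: Rational(-13578835, 733) ≈ -18525.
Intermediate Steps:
p = Rational(-2942, 733) (p = Mul(-17652, Pow(Add(-5082, 9480), -1)) = Mul(-17652, Pow(4398, -1)) = Mul(-17652, Rational(1, 4398)) = Rational(-2942, 733) ≈ -4.0136)
Add(Add(p, -26650), 8129) = Add(Add(Rational(-2942, 733), -26650), 8129) = Add(Rational(-19537392, 733), 8129) = Rational(-13578835, 733)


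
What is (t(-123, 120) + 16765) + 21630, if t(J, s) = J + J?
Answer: 38149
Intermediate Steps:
t(J, s) = 2*J
(t(-123, 120) + 16765) + 21630 = (2*(-123) + 16765) + 21630 = (-246 + 16765) + 21630 = 16519 + 21630 = 38149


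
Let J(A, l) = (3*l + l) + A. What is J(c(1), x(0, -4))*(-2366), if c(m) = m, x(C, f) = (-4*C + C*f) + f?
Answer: 35490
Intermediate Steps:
x(C, f) = f - 4*C + C*f
J(A, l) = A + 4*l (J(A, l) = 4*l + A = A + 4*l)
J(c(1), x(0, -4))*(-2366) = (1 + 4*(-4 - 4*0 + 0*(-4)))*(-2366) = (1 + 4*(-4 + 0 + 0))*(-2366) = (1 + 4*(-4))*(-2366) = (1 - 16)*(-2366) = -15*(-2366) = 35490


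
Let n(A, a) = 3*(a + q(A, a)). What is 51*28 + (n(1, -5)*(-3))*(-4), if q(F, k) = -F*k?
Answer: 1428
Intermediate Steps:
q(F, k) = -F*k
n(A, a) = 3*a - 3*A*a (n(A, a) = 3*(a - A*a) = 3*a - 3*A*a)
51*28 + (n(1, -5)*(-3))*(-4) = 51*28 + ((3*(-5)*(1 - 1*1))*(-3))*(-4) = 1428 + ((3*(-5)*(1 - 1))*(-3))*(-4) = 1428 + ((3*(-5)*0)*(-3))*(-4) = 1428 + (0*(-3))*(-4) = 1428 + 0*(-4) = 1428 + 0 = 1428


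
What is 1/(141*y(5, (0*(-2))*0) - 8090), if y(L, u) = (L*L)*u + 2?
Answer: -1/7808 ≈ -0.00012807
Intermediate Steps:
y(L, u) = 2 + u*L² (y(L, u) = L²*u + 2 = u*L² + 2 = 2 + u*L²)
1/(141*y(5, (0*(-2))*0) - 8090) = 1/(141*(2 + ((0*(-2))*0)*5²) - 8090) = 1/(141*(2 + (0*0)*25) - 8090) = 1/(141*(2 + 0*25) - 8090) = 1/(141*(2 + 0) - 8090) = 1/(141*2 - 8090) = 1/(282 - 8090) = 1/(-7808) = -1/7808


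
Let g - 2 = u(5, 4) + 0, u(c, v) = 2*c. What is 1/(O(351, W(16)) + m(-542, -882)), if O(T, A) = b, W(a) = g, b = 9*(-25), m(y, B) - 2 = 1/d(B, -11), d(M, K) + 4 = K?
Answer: -15/3346 ≈ -0.0044830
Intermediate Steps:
d(M, K) = -4 + K
g = 12 (g = 2 + (2*5 + 0) = 2 + (10 + 0) = 2 + 10 = 12)
m(y, B) = 29/15 (m(y, B) = 2 + 1/(-4 - 11) = 2 + 1/(-15) = 2 - 1/15 = 29/15)
b = -225
W(a) = 12
O(T, A) = -225
1/(O(351, W(16)) + m(-542, -882)) = 1/(-225 + 29/15) = 1/(-3346/15) = -15/3346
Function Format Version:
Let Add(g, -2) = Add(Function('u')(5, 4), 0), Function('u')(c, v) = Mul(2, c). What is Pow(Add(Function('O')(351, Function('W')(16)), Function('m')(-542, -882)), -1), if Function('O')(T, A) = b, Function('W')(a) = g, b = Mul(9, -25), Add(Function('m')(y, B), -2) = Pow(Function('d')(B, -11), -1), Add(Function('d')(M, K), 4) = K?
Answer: Rational(-15, 3346) ≈ -0.0044830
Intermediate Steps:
Function('d')(M, K) = Add(-4, K)
g = 12 (g = Add(2, Add(Mul(2, 5), 0)) = Add(2, Add(10, 0)) = Add(2, 10) = 12)
Function('m')(y, B) = Rational(29, 15) (Function('m')(y, B) = Add(2, Pow(Add(-4, -11), -1)) = Add(2, Pow(-15, -1)) = Add(2, Rational(-1, 15)) = Rational(29, 15))
b = -225
Function('W')(a) = 12
Function('O')(T, A) = -225
Pow(Add(Function('O')(351, Function('W')(16)), Function('m')(-542, -882)), -1) = Pow(Add(-225, Rational(29, 15)), -1) = Pow(Rational(-3346, 15), -1) = Rational(-15, 3346)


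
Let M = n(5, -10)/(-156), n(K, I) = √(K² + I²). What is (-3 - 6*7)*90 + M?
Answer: -4050 - 5*√5/156 ≈ -4050.1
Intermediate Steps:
n(K, I) = √(I² + K²)
M = -5*√5/156 (M = √((-10)² + 5²)/(-156) = √(100 + 25)*(-1/156) = √125*(-1/156) = (5*√5)*(-1/156) = -5*√5/156 ≈ -0.071669)
(-3 - 6*7)*90 + M = (-3 - 6*7)*90 - 5*√5/156 = (-3 - 42)*90 - 5*√5/156 = -45*90 - 5*√5/156 = -4050 - 5*√5/156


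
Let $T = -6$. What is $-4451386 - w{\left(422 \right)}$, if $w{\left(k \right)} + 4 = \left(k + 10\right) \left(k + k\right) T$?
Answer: $-2263734$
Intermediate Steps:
$w{\left(k \right)} = -4 - 12 k \left(10 + k\right)$ ($w{\left(k \right)} = -4 + \left(k + 10\right) \left(k + k\right) \left(-6\right) = -4 + \left(10 + k\right) 2 k \left(-6\right) = -4 + 2 k \left(10 + k\right) \left(-6\right) = -4 - 12 k \left(10 + k\right)$)
$-4451386 - w{\left(422 \right)} = -4451386 - \left(-4 - 50640 - 12 \cdot 422^{2}\right) = -4451386 - \left(-4 - 50640 - 2137008\right) = -4451386 - -2187652 = -4451386 + 2187652 = -2263734$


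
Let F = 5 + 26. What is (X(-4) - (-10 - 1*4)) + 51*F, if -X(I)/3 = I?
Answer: 1607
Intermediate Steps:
F = 31
X(I) = -3*I
(X(-4) - (-10 - 1*4)) + 51*F = (-3*(-4) - (-10 - 1*4)) + 51*31 = (12 - (-10 - 4)) + 1581 = (12 - 1*(-14)) + 1581 = (12 + 14) + 1581 = 26 + 1581 = 1607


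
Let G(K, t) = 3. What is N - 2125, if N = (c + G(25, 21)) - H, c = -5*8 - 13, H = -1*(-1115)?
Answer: -3290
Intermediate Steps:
H = 1115
c = -53 (c = -40 - 13 = -53)
N = -1165 (N = (-53 + 3) - 1*1115 = -50 - 1115 = -1165)
N - 2125 = -1165 - 2125 = -3290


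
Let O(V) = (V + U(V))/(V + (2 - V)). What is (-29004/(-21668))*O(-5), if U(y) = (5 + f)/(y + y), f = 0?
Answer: -79761/21668 ≈ -3.6810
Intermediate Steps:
U(y) = 5/(2*y) (U(y) = (5 + 0)/(y + y) = 5/((2*y)) = 5*(1/(2*y)) = 5/(2*y))
O(V) = V/2 + 5/(4*V) (O(V) = (V + 5/(2*V))/(V + (2 - V)) = (V + 5/(2*V))/2 = (V + 5/(2*V))*(½) = V/2 + 5/(4*V))
(-29004/(-21668))*O(-5) = (-29004/(-21668))*((½)*(-5) + (5/4)/(-5)) = (-29004*(-1/21668))*(-5/2 + (5/4)*(-⅕)) = 7251*(-5/2 - ¼)/5417 = (7251/5417)*(-11/4) = -79761/21668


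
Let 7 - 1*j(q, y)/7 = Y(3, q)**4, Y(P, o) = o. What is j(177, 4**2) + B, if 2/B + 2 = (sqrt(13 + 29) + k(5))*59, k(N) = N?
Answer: -414657920184800/60353 + 118*sqrt(42)/60353 ≈ -6.8705e+9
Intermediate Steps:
j(q, y) = 49 - 7*q**4
B = 2/(293 + 59*sqrt(42)) (B = 2/(-2 + (sqrt(13 + 29) + 5)*59) = 2/(-2 + (sqrt(42) + 5)*59) = 2/(-2 + (5 + sqrt(42))*59) = 2/(-2 + (295 + 59*sqrt(42))) = 2/(293 + 59*sqrt(42)) ≈ 0.0029614)
j(177, 4**2) + B = (49 - 7*177**4) + (-586/60353 + 118*sqrt(42)/60353) = (49 - 7*981506241) + (-586/60353 + 118*sqrt(42)/60353) = (49 - 6870543687) + (-586/60353 + 118*sqrt(42)/60353) = -6870543638 + (-586/60353 + 118*sqrt(42)/60353) = -414657920184800/60353 + 118*sqrt(42)/60353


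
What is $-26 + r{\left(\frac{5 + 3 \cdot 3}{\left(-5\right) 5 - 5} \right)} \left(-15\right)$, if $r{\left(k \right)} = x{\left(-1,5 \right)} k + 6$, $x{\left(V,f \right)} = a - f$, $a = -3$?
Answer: $-172$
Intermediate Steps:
$x{\left(V,f \right)} = -3 - f$
$r{\left(k \right)} = 6 - 8 k$ ($r{\left(k \right)} = \left(-3 - 5\right) k + 6 = - 8 k + 6 = 6 - 8 k$)
$-26 + r{\left(\frac{5 + 3 \cdot 3}{\left(-5\right) 5 - 5} \right)} \left(-15\right) = -26 + \left(6 - 8 \frac{5 + 3 \cdot 3}{\left(-5\right) 5 - 5}\right) \left(-15\right) = -26 + \left(6 - 8 \frac{5 + 9}{-25 - 5}\right) \left(-15\right) = -26 + \left(6 - 8 \frac{14}{-30}\right) \left(-15\right) = -26 + \left(6 - 8 \cdot 14 \left(- \frac{1}{30}\right)\right) \left(-15\right) = -26 + \left(6 - - \frac{56}{15}\right) \left(-15\right) = -26 + \left(6 + \frac{56}{15}\right) \left(-15\right) = -26 + \frac{146}{15} \left(-15\right) = -26 - 146 = -172$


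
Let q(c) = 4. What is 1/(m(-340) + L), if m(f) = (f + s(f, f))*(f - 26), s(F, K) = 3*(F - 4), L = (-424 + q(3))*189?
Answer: 1/422772 ≈ 2.3653e-6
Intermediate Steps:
L = -79380 (L = (-424 + 4)*189 = -420*189 = -79380)
s(F, K) = -12 + 3*F (s(F, K) = 3*(-4 + F) = -12 + 3*F)
m(f) = (-26 + f)*(-12 + 4*f) (m(f) = (f + (-12 + 3*f))*(f - 26) = (-12 + 4*f)*(-26 + f) = (-26 + f)*(-12 + 4*f))
1/(m(-340) + L) = 1/((312 - 116*(-340) + 4*(-340)**2) - 79380) = 1/((312 + 39440 + 4*115600) - 79380) = 1/((312 + 39440 + 462400) - 79380) = 1/(502152 - 79380) = 1/422772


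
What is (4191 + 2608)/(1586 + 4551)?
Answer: 6799/6137 ≈ 1.1079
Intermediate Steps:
(4191 + 2608)/(1586 + 4551) = 6799/6137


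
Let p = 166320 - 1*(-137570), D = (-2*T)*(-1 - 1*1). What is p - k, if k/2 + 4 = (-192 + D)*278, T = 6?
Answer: 397306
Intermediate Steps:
D = 24 (D = (-2*6)*(-1 - 1*1) = -12*(-1 - 1) = -12*(-2) = 24)
p = 303890 (p = 166320 + 137570 = 303890)
k = -93416 (k = -8 + 2*((-192 + 24)*278) = -8 + 2*(-168*278) = -8 + 2*(-46704) = -8 - 93408 = -93416)
p - k = 303890 - 1*(-93416) = 303890 + 93416 = 397306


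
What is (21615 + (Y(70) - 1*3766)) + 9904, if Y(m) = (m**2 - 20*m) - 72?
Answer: 31181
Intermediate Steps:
Y(m) = -72 + m**2 - 20*m
(21615 + (Y(70) - 1*3766)) + 9904 = (21615 + ((-72 + 70**2 - 20*70) - 1*3766)) + 9904 = (21615 + ((-72 + 4900 - 1400) - 3766)) + 9904 = (21615 + (3428 - 3766)) + 9904 = (21615 - 338) + 9904 = 21277 + 9904 = 31181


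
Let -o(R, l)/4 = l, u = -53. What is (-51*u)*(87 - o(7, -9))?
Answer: 137853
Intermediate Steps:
o(R, l) = -4*l
(-51*u)*(87 - o(7, -9)) = (-51*(-53))*(87 - (-4)*(-9)) = 2703*(87 - 1*36) = 2703*(87 - 36) = 2703*51 = 137853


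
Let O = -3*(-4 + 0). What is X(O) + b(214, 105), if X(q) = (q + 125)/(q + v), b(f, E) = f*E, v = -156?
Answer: 3235543/144 ≈ 22469.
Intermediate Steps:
O = 12 (O = -3*(-4) = 12)
b(f, E) = E*f
X(q) = (125 + q)/(-156 + q) (X(q) = (q + 125)/(q - 156) = (125 + q)/(-156 + q))
X(O) + b(214, 105) = (125 + 12)/(-156 + 12) + 105*214 = 137/(-144) + 22470 = -1/144*137 + 22470 = -137/144 + 22470 = 3235543/144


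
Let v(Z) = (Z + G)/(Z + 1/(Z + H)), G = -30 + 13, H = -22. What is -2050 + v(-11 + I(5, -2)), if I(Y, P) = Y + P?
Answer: -493300/241 ≈ -2046.9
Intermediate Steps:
G = -17
I(Y, P) = P + Y
v(Z) = (-17 + Z)/(Z + 1/(-22 + Z)) (v(Z) = (Z - 17)/(Z + 1/(Z - 22)) = (-17 + Z)/(Z + 1/(-22 + Z)))
-2050 + v(-11 + I(5, -2)) = -2050 + (374 + (-11 + (-2 + 5))² - 39*(-11 + (-2 + 5)))/(1 + (-11 + (-2 + 5))² - 22*(-11 + (-2 + 5))) = -2050 + (374 + (-11 + 3)² - 39*(-11 + 3))/(1 + (-11 + 3)² - 22*(-11 + 3)) = -2050 + (374 + (-8)² - 39*(-8))/(1 + (-8)² - 22*(-8)) = -2050 + (374 + 64 + 312)/(1 + 64 + 176) = -2050 + 750/241 = -493300/241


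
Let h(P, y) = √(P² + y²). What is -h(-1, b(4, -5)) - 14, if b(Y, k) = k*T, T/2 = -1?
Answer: -14 - √101 ≈ -24.050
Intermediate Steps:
T = -2 (T = 2*(-1) = -2)
b(Y, k) = -2*k (b(Y, k) = k*(-2) = -2*k)
-h(-1, b(4, -5)) - 14 = -√((-1)² + (-2*(-5))²) - 14 = -√(1 + 10²) - 14 = -√(1 + 100) - 14 = -√101 - 14 = -14 - √101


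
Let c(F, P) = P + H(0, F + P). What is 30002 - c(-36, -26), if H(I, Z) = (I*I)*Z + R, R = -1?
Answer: 30029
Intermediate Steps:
H(I, Z) = -1 + Z*I**2 (H(I, Z) = (I*I)*Z - 1 = I**2*Z - 1 = Z*I**2 - 1 = -1 + Z*I**2)
c(F, P) = -1 + P (c(F, P) = P + (-1 + (F + P)*0**2) = P + (-1 + (F + P)*0) = P + (-1 + 0) = P - 1 = -1 + P)
30002 - c(-36, -26) = 30002 - (-1 - 26) = 30002 - 1*(-27) = 30002 + 27 = 30029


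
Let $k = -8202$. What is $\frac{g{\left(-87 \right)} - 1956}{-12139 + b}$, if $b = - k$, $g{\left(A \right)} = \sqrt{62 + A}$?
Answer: $\frac{1956}{3937} - \frac{5 i}{3937} \approx 0.49683 - 0.00127 i$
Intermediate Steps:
$b = 8202$ ($b = \left(-1\right) \left(-8202\right) = 8202$)
$\frac{g{\left(-87 \right)} - 1956}{-12139 + b} = \frac{\sqrt{62 - 87} - 1956}{-12139 + 8202} = \frac{\sqrt{-25} - 1956}{-3937} = \left(5 i - 1956\right) \left(- \frac{1}{3937}\right) = \left(-1956 + 5 i\right) \left(- \frac{1}{3937}\right) = \frac{1956}{3937} - \frac{5 i}{3937}$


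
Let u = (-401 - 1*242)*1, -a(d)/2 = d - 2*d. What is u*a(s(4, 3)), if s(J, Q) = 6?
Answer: -7716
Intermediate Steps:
a(d) = 2*d (a(d) = -2*(d - 2*d) = -(-2)*d = 2*d)
u = -643 (u = (-401 - 242)*1 = -643*1 = -643)
u*a(s(4, 3)) = -1286*6 = -643*12 = -7716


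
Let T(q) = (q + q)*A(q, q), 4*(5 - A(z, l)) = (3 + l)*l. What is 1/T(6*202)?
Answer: -1/892371360 ≈ -1.1206e-9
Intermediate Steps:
A(z, l) = 5 - l*(3 + l)/4 (A(z, l) = 5 - (3 + l)*l/4 = 5 - l*(3 + l)/4)
T(q) = 2*q*(5 - 3*q/4 - q**2/4) (T(q) = (q + q)*(5 - 3*q/4 - q**2/4) = (2*q)*(5 - 3*q/4 - q**2/4) = 2*q*(5 - 3*q/4 - q**2/4))
1/T(6*202) = 1/((6*202)*(20 - (6*202)**2 - 18*202)/2) = 1/((1/2)*1212*(20 - 1*1212**2 - 3*1212)) = 1/((1/2)*1212*(20 - 1*1468944 - 3636)) = 1/((1/2)*1212*(20 - 1468944 - 3636)) = 1/((1/2)*1212*(-1472560)) = 1/(-892371360) = -1/892371360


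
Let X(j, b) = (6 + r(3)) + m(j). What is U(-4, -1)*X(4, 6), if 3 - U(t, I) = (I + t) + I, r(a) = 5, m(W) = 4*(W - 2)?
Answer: 171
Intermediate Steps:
m(W) = -8 + 4*W (m(W) = 4*(-2 + W) = -8 + 4*W)
U(t, I) = 3 - t - 2*I (U(t, I) = 3 - ((I + t) + I) = 3 - (t + 2*I) = 3 + (-t - 2*I) = 3 - t - 2*I)
X(j, b) = 3 + 4*j (X(j, b) = (6 + 5) + (-8 + 4*j) = 11 + (-8 + 4*j) = 3 + 4*j)
U(-4, -1)*X(4, 6) = (3 - 1*(-4) - 2*(-1))*(3 + 4*4) = (3 + 4 + 2)*(3 + 16) = 9*19 = 171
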